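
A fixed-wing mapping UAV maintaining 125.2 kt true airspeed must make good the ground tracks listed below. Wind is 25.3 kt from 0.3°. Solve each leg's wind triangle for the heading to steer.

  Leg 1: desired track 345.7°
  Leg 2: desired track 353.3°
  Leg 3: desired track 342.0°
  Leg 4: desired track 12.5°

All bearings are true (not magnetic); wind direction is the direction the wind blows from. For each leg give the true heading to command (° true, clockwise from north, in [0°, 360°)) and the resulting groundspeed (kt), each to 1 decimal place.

Leg 1: desired track 345.7°; wind correction +2.9° → command heading 348.6°, groundspeed 100.6 kt
Leg 2: desired track 353.3°; wind correction +1.4° → command heading 354.7°, groundspeed 100.1 kt
Leg 3: desired track 342.0°; wind correction +3.6° → command heading 345.6°, groundspeed 100.9 kt
Leg 4: desired track 12.5°; wind correction -2.4° → command heading 10.1°, groundspeed 100.4 kt

Leg 1: heading=348.6°, groundspeed=100.6 kt
Leg 2: heading=354.7°, groundspeed=100.1 kt
Leg 3: heading=345.6°, groundspeed=100.9 kt
Leg 4: heading=10.1°, groundspeed=100.4 kt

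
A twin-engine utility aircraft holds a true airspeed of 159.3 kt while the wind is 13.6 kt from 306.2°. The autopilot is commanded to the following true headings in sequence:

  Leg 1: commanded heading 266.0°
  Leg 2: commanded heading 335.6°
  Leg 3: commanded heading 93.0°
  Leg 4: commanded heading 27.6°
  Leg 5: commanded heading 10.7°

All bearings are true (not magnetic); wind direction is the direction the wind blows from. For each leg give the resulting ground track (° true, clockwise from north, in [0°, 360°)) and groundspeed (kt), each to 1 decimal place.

Leg 1: track=262.6°, groundspeed=149.2 kt
Leg 2: track=338.2°, groundspeed=147.6 kt
Leg 3: track=95.5°, groundspeed=170.8 kt
Leg 4: track=32.5°, groundspeed=157.8 kt
Leg 5: track=15.3°, groundspeed=153.9 kt

Leg 1: heading 266.0°; drift -3.4° → track 262.6°, groundspeed 149.2 kt
Leg 2: heading 335.6°; drift +2.6° → track 338.2°, groundspeed 147.6 kt
Leg 3: heading 93.0°; drift +2.5° → track 95.5°, groundspeed 170.8 kt
Leg 4: heading 27.6°; drift +4.9° → track 32.5°, groundspeed 157.8 kt
Leg 5: heading 10.7°; drift +4.6° → track 15.3°, groundspeed 153.9 kt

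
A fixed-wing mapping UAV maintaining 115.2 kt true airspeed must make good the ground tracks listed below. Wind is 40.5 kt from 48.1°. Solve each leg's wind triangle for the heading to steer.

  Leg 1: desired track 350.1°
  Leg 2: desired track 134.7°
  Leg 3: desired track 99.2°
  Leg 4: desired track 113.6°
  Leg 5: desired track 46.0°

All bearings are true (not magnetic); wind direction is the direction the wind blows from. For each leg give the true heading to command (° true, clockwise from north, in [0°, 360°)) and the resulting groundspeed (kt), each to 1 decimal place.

Leg 1: desired track 350.1°; wind correction +17.3° → command heading 7.4°, groundspeed 88.5 kt
Leg 2: desired track 134.7°; wind correction -20.5° → command heading 114.2°, groundspeed 105.5 kt
Leg 3: desired track 99.2°; wind correction -15.9° → command heading 83.3°, groundspeed 85.4 kt
Leg 4: desired track 113.6°; wind correction -18.7° → command heading 94.9°, groundspeed 92.4 kt
Leg 5: desired track 46.0°; wind correction +0.7° → command heading 46.7°, groundspeed 74.7 kt

Leg 1: heading=7.4°, groundspeed=88.5 kt
Leg 2: heading=114.2°, groundspeed=105.5 kt
Leg 3: heading=83.3°, groundspeed=85.4 kt
Leg 4: heading=94.9°, groundspeed=92.4 kt
Leg 5: heading=46.7°, groundspeed=74.7 kt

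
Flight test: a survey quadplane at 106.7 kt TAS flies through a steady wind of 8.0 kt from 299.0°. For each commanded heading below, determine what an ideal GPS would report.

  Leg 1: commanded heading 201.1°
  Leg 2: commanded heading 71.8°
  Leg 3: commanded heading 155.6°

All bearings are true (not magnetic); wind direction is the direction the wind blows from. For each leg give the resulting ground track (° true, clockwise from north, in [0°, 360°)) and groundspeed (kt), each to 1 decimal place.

Leg 1: track=196.9°, groundspeed=108.1 kt
Leg 2: track=74.8°, groundspeed=112.3 kt
Leg 3: track=153.2°, groundspeed=113.2 kt

Leg 1: heading 201.1°; drift -4.2° → track 196.9°, groundspeed 108.1 kt
Leg 2: heading 71.8°; drift +3.0° → track 74.8°, groundspeed 112.3 kt
Leg 3: heading 155.6°; drift -2.4° → track 153.2°, groundspeed 113.2 kt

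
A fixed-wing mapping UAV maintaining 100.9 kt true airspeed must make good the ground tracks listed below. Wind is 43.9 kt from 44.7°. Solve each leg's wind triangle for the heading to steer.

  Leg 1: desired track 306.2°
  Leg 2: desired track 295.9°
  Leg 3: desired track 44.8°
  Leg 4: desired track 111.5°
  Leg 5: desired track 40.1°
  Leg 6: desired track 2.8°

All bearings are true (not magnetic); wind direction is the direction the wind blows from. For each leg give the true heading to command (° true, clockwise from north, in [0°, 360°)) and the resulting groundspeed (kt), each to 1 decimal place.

Leg 1: heading=331.7°, groundspeed=97.6 kt
Leg 2: heading=320.2°, groundspeed=106.1 kt
Leg 3: heading=44.8°, groundspeed=57.0 kt
Leg 4: heading=87.9°, groundspeed=75.2 kt
Leg 5: heading=42.1°, groundspeed=57.1 kt
Leg 6: heading=19.7°, groundspeed=63.9 kt

Leg 1: desired track 306.2°; wind correction +25.5° → command heading 331.7°, groundspeed 97.6 kt
Leg 2: desired track 295.9°; wind correction +24.3° → command heading 320.2°, groundspeed 106.1 kt
Leg 3: desired track 44.8°; wind correction +0.0° → command heading 44.8°, groundspeed 57.0 kt
Leg 4: desired track 111.5°; wind correction -23.6° → command heading 87.9°, groundspeed 75.2 kt
Leg 5: desired track 40.1°; wind correction +2.0° → command heading 42.1°, groundspeed 57.1 kt
Leg 6: desired track 2.8°; wind correction +16.9° → command heading 19.7°, groundspeed 63.9 kt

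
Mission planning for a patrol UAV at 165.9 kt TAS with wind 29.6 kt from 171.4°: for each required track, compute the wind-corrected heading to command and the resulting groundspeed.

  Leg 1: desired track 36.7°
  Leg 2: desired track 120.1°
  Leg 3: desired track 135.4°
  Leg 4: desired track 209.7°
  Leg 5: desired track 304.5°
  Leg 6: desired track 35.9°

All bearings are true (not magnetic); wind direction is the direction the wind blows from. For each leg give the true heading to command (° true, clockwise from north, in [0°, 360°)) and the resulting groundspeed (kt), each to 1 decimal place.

Leg 1: heading=44.0°, groundspeed=185.4 kt
Leg 2: heading=128.1°, groundspeed=145.8 kt
Leg 3: heading=141.4°, groundspeed=141.0 kt
Leg 4: heading=203.4°, groundspeed=141.7 kt
Leg 5: heading=297.0°, groundspeed=184.7 kt
Leg 6: heading=43.1°, groundspeed=185.7 kt

Leg 1: desired track 36.7°; wind correction +7.3° → command heading 44.0°, groundspeed 185.4 kt
Leg 2: desired track 120.1°; wind correction +8.0° → command heading 128.1°, groundspeed 145.8 kt
Leg 3: desired track 135.4°; wind correction +6.0° → command heading 141.4°, groundspeed 141.0 kt
Leg 4: desired track 209.7°; wind correction -6.3° → command heading 203.4°, groundspeed 141.7 kt
Leg 5: desired track 304.5°; wind correction -7.5° → command heading 297.0°, groundspeed 184.7 kt
Leg 6: desired track 35.9°; wind correction +7.2° → command heading 43.1°, groundspeed 185.7 kt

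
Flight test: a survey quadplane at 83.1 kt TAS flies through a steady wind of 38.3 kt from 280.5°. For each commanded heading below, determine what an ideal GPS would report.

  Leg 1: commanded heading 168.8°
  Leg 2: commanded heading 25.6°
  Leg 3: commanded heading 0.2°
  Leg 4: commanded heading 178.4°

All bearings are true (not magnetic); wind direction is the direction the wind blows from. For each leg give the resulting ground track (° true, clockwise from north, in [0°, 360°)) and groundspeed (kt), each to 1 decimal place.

Leg 1: track=148.7°, groundspeed=103.6 kt
Leg 2: track=47.3°, groundspeed=100.2 kt
Leg 3: track=26.5°, groundspeed=85.1 kt
Leg 4: track=156.1°, groundspeed=98.5 kt

Leg 1: heading 168.8°; drift -20.1° → track 148.7°, groundspeed 103.6 kt
Leg 2: heading 25.6°; drift +21.7° → track 47.3°, groundspeed 100.2 kt
Leg 3: heading 0.2°; drift +26.3° → track 26.5°, groundspeed 85.1 kt
Leg 4: heading 178.4°; drift -22.3° → track 156.1°, groundspeed 98.5 kt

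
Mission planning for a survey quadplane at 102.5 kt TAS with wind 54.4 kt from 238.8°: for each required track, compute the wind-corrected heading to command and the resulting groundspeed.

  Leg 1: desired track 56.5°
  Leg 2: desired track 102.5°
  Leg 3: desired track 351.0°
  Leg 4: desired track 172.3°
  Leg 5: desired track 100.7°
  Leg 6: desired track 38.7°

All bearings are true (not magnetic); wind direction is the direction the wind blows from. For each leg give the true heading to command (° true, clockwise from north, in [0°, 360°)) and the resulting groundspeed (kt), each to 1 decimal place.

Leg 1: heading=55.3°, groundspeed=156.8 kt
Leg 2: heading=124.0°, groundspeed=134.7 kt
Leg 3: heading=321.6°, groundspeed=109.8 kt
Leg 4: heading=201.4°, groundspeed=67.8 kt
Leg 5: heading=121.5°, groundspeed=136.3 kt
Leg 6: heading=28.2°, groundspeed=151.9 kt

Leg 1: desired track 56.5°; wind correction -1.2° → command heading 55.3°, groundspeed 156.8 kt
Leg 2: desired track 102.5°; wind correction +21.5° → command heading 124.0°, groundspeed 134.7 kt
Leg 3: desired track 351.0°; wind correction -29.4° → command heading 321.6°, groundspeed 109.8 kt
Leg 4: desired track 172.3°; wind correction +29.1° → command heading 201.4°, groundspeed 67.8 kt
Leg 5: desired track 100.7°; wind correction +20.8° → command heading 121.5°, groundspeed 136.3 kt
Leg 6: desired track 38.7°; wind correction -10.5° → command heading 28.2°, groundspeed 151.9 kt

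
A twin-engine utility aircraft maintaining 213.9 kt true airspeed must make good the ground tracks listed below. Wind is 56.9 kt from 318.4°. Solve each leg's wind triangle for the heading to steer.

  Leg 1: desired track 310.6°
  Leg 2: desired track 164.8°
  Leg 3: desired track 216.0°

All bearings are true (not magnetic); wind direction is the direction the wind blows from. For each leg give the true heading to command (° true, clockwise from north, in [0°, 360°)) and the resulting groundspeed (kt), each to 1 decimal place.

Leg 1: heading=312.7°, groundspeed=157.4 kt
Leg 2: heading=171.6°, groundspeed=263.4 kt
Leg 3: heading=231.1°, groundspeed=218.8 kt

Leg 1: desired track 310.6°; wind correction +2.1° → command heading 312.7°, groundspeed 157.4 kt
Leg 2: desired track 164.8°; wind correction +6.8° → command heading 171.6°, groundspeed 263.4 kt
Leg 3: desired track 216.0°; wind correction +15.1° → command heading 231.1°, groundspeed 218.8 kt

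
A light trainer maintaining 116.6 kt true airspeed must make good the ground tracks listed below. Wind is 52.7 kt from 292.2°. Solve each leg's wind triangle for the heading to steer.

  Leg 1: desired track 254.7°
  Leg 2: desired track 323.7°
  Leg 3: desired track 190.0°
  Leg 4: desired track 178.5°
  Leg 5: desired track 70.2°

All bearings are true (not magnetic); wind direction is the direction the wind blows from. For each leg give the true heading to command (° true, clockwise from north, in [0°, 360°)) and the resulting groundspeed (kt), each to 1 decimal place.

Leg 1: desired track 254.7°; wind correction +16.0° → command heading 270.7°, groundspeed 70.3 kt
Leg 2: desired track 323.7°; wind correction -13.7° → command heading 310.0°, groundspeed 68.4 kt
Leg 3: desired track 190.0°; wind correction +26.2° → command heading 216.2°, groundspeed 115.7 kt
Leg 4: desired track 178.5°; wind correction +24.4° → command heading 202.9°, groundspeed 127.3 kt
Leg 5: desired track 70.2°; wind correction -17.6° → command heading 52.6°, groundspeed 150.3 kt

Leg 1: heading=270.7°, groundspeed=70.3 kt
Leg 2: heading=310.0°, groundspeed=68.4 kt
Leg 3: heading=216.2°, groundspeed=115.7 kt
Leg 4: heading=202.9°, groundspeed=127.3 kt
Leg 5: heading=52.6°, groundspeed=150.3 kt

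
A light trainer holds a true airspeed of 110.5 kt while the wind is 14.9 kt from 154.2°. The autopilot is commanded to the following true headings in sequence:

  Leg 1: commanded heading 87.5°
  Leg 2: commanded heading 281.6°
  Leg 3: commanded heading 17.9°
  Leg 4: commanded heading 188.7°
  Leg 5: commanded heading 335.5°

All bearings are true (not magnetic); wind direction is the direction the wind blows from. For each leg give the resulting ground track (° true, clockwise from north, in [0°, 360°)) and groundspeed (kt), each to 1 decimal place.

Leg 1: track=80.0°, groundspeed=105.5 kt
Leg 2: track=287.3°, groundspeed=120.1 kt
Leg 3: track=13.0°, groundspeed=121.7 kt
Leg 4: track=193.6°, groundspeed=98.6 kt
Leg 5: track=335.3°, groundspeed=125.4 kt

Leg 1: heading 87.5°; drift -7.5° → track 80.0°, groundspeed 105.5 kt
Leg 2: heading 281.6°; drift +5.7° → track 287.3°, groundspeed 120.1 kt
Leg 3: heading 17.9°; drift -4.9° → track 13.0°, groundspeed 121.7 kt
Leg 4: heading 188.7°; drift +4.9° → track 193.6°, groundspeed 98.6 kt
Leg 5: heading 335.5°; drift -0.2° → track 335.3°, groundspeed 125.4 kt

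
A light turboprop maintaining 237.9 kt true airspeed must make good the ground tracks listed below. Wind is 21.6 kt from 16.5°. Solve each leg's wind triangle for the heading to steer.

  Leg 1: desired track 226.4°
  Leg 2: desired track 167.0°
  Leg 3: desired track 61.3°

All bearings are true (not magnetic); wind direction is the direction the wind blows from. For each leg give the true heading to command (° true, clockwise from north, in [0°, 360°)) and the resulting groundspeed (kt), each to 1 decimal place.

Leg 1: desired track 226.4°; wind correction +2.6° → command heading 229.0°, groundspeed 256.4 kt
Leg 2: desired track 167.0°; wind correction -2.6° → command heading 164.4°, groundspeed 256.5 kt
Leg 3: desired track 61.3°; wind correction -3.7° → command heading 57.6°, groundspeed 222.1 kt

Leg 1: heading=229.0°, groundspeed=256.4 kt
Leg 2: heading=164.4°, groundspeed=256.5 kt
Leg 3: heading=57.6°, groundspeed=222.1 kt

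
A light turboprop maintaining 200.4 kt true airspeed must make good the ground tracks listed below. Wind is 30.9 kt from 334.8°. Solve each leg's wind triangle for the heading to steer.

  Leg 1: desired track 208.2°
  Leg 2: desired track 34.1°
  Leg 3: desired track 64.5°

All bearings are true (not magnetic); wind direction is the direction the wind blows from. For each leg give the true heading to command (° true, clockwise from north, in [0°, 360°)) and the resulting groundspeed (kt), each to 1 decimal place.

Leg 1: heading=215.3°, groundspeed=217.3 kt
Leg 2: heading=26.5°, groundspeed=182.9 kt
Leg 3: heading=55.6°, groundspeed=197.8 kt

Leg 1: desired track 208.2°; wind correction +7.1° → command heading 215.3°, groundspeed 217.3 kt
Leg 2: desired track 34.1°; wind correction -7.6° → command heading 26.5°, groundspeed 182.9 kt
Leg 3: desired track 64.5°; wind correction -8.9° → command heading 55.6°, groundspeed 197.8 kt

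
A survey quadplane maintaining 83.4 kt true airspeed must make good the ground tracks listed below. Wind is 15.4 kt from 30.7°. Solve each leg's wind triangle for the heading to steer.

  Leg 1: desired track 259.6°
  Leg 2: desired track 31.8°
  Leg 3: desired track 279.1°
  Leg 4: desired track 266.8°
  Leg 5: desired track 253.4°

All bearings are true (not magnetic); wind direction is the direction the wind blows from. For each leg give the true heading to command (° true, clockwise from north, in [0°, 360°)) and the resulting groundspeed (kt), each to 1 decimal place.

Leg 1: desired track 259.6°; wind correction +8.0° → command heading 267.6°, groundspeed 92.7 kt
Leg 2: desired track 31.8°; wind correction -0.2° → command heading 31.6°, groundspeed 68.0 kt
Leg 3: desired track 279.1°; wind correction +9.9° → command heading 289.0°, groundspeed 87.8 kt
Leg 4: desired track 266.8°; wind correction +8.8° → command heading 275.6°, groundspeed 91.0 kt
Leg 5: desired track 253.4°; wind correction +7.2° → command heading 260.6°, groundspeed 94.1 kt

Leg 1: heading=267.6°, groundspeed=92.7 kt
Leg 2: heading=31.6°, groundspeed=68.0 kt
Leg 3: heading=289.0°, groundspeed=87.8 kt
Leg 4: heading=275.6°, groundspeed=91.0 kt
Leg 5: heading=260.6°, groundspeed=94.1 kt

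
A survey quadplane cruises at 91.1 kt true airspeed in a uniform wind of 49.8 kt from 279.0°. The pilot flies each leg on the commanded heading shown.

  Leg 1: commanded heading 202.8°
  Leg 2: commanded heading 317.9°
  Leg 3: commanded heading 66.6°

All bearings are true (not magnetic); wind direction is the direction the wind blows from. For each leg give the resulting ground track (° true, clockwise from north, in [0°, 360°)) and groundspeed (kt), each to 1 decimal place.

Leg 1: track=171.4°, groundspeed=92.8 kt
Leg 2: track=348.8°, groundspeed=61.0 kt
Leg 3: track=77.9°, groundspeed=135.8 kt

Leg 1: heading 202.8°; drift -31.4° → track 171.4°, groundspeed 92.8 kt
Leg 2: heading 317.9°; drift +30.9° → track 348.8°, groundspeed 61.0 kt
Leg 3: heading 66.6°; drift +11.3° → track 77.9°, groundspeed 135.8 kt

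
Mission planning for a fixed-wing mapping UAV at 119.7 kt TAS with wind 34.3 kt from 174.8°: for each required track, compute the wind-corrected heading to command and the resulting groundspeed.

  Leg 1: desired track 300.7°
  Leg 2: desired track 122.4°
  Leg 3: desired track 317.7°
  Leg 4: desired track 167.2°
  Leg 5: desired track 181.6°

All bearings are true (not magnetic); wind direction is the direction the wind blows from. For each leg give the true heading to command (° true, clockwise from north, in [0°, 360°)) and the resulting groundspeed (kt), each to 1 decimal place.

Leg 1: heading=287.3°, groundspeed=136.5 kt
Leg 2: heading=135.5°, groundspeed=95.6 kt
Leg 3: heading=307.7°, groundspeed=145.3 kt
Leg 4: heading=169.4°, groundspeed=85.6 kt
Leg 5: heading=179.7°, groundspeed=85.6 kt

Leg 1: desired track 300.7°; wind correction -13.4° → command heading 287.3°, groundspeed 136.5 kt
Leg 2: desired track 122.4°; wind correction +13.1° → command heading 135.5°, groundspeed 95.6 kt
Leg 3: desired track 317.7°; wind correction -10.0° → command heading 307.7°, groundspeed 145.3 kt
Leg 4: desired track 167.2°; wind correction +2.2° → command heading 169.4°, groundspeed 85.6 kt
Leg 5: desired track 181.6°; wind correction -1.9° → command heading 179.7°, groundspeed 85.6 kt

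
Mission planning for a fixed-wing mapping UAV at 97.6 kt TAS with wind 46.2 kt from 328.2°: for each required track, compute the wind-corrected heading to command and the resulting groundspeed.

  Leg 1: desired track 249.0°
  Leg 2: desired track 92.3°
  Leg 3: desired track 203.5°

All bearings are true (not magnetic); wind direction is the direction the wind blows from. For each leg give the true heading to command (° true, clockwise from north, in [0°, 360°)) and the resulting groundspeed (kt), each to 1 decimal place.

Leg 1: heading=276.7°, groundspeed=77.8 kt
Leg 2: heading=69.2°, groundspeed=115.7 kt
Leg 3: heading=226.4°, groundspeed=116.2 kt

Leg 1: desired track 249.0°; wind correction +27.7° → command heading 276.7°, groundspeed 77.8 kt
Leg 2: desired track 92.3°; wind correction -23.1° → command heading 69.2°, groundspeed 115.7 kt
Leg 3: desired track 203.5°; wind correction +22.9° → command heading 226.4°, groundspeed 116.2 kt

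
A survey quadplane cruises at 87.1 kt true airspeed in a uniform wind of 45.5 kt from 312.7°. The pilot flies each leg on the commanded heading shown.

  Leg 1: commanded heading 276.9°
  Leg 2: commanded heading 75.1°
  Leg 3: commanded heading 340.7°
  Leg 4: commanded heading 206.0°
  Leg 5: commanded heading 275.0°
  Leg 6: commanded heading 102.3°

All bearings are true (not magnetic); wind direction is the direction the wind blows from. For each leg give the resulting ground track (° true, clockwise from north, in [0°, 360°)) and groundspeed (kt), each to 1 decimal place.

Leg 1: track=249.0°, groundspeed=56.8 kt
Leg 2: track=94.1°, groundspeed=117.9 kt
Leg 3: track=5.2°, groundspeed=51.6 kt
Leg 4: track=182.5°, groundspeed=109.2 kt
Leg 5: track=246.4°, groundspeed=58.2 kt
Leg 6: track=112.6°, groundspeed=128.4 kt

Leg 1: heading 276.9°; drift -27.9° → track 249.0°, groundspeed 56.8 kt
Leg 2: heading 75.1°; drift +19.0° → track 94.1°, groundspeed 117.9 kt
Leg 3: heading 340.7°; drift +24.5° → track 5.2°, groundspeed 51.6 kt
Leg 4: heading 206.0°; drift -23.5° → track 182.5°, groundspeed 109.2 kt
Leg 5: heading 275.0°; drift -28.6° → track 246.4°, groundspeed 58.2 kt
Leg 6: heading 102.3°; drift +10.3° → track 112.6°, groundspeed 128.4 kt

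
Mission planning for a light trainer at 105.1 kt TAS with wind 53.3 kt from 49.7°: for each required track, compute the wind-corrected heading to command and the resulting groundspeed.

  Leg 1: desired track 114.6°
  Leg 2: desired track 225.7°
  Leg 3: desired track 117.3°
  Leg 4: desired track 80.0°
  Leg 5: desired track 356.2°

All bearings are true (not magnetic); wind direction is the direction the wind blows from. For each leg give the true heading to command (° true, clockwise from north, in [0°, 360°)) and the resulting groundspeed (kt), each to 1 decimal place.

Leg 1: heading=87.3°, groundspeed=70.8 kt
Leg 2: heading=223.7°, groundspeed=158.2 kt
Leg 3: heading=89.3°, groundspeed=72.5 kt
Leg 4: heading=65.2°, groundspeed=55.6 kt
Leg 5: heading=20.3°, groundspeed=64.3 kt

Leg 1: desired track 114.6°; wind correction -27.3° → command heading 87.3°, groundspeed 70.8 kt
Leg 2: desired track 225.7°; wind correction -2.0° → command heading 223.7°, groundspeed 158.2 kt
Leg 3: desired track 117.3°; wind correction -28.0° → command heading 89.3°, groundspeed 72.5 kt
Leg 4: desired track 80.0°; wind correction -14.8° → command heading 65.2°, groundspeed 55.6 kt
Leg 5: desired track 356.2°; wind correction +24.1° → command heading 20.3°, groundspeed 64.3 kt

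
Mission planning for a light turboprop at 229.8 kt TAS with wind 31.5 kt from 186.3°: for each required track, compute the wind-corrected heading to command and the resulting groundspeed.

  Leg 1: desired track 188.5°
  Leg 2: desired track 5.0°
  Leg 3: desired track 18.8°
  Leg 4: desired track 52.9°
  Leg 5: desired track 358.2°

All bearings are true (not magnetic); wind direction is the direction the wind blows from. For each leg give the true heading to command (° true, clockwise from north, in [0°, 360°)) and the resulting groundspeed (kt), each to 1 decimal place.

Leg 1: desired track 188.5°; wind correction -0.3° → command heading 188.2°, groundspeed 198.3 kt
Leg 2: desired track 5.0°; wind correction -0.2° → command heading 4.8°, groundspeed 261.3 kt
Leg 3: desired track 18.8°; wind correction +1.7° → command heading 20.5°, groundspeed 260.5 kt
Leg 4: desired track 52.9°; wind correction +5.7° → command heading 58.6°, groundspeed 250.3 kt
Leg 5: desired track 358.2°; wind correction -1.1° → command heading 357.1°, groundspeed 260.9 kt

Leg 1: heading=188.2°, groundspeed=198.3 kt
Leg 2: heading=4.8°, groundspeed=261.3 kt
Leg 3: heading=20.5°, groundspeed=260.5 kt
Leg 4: heading=58.6°, groundspeed=250.3 kt
Leg 5: heading=357.1°, groundspeed=260.9 kt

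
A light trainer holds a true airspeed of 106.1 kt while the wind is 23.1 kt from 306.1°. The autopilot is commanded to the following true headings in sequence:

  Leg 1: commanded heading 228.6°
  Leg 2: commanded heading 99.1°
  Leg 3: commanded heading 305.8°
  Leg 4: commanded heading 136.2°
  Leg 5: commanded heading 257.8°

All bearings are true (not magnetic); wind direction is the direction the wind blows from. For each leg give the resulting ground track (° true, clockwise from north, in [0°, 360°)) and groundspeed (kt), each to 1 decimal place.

Leg 1: track=216.0°, groundspeed=103.6 kt
Leg 2: track=103.8°, groundspeed=127.1 kt
Leg 3: track=305.7°, groundspeed=83.0 kt
Leg 4: track=134.4°, groundspeed=128.9 kt
Leg 5: track=247.0°, groundspeed=92.4 kt

Leg 1: heading 228.6°; drift -12.6° → track 216.0°, groundspeed 103.6 kt
Leg 2: heading 99.1°; drift +4.7° → track 103.8°, groundspeed 127.1 kt
Leg 3: heading 305.8°; drift -0.1° → track 305.7°, groundspeed 83.0 kt
Leg 4: heading 136.2°; drift -1.8° → track 134.4°, groundspeed 128.9 kt
Leg 5: heading 257.8°; drift -10.8° → track 247.0°, groundspeed 92.4 kt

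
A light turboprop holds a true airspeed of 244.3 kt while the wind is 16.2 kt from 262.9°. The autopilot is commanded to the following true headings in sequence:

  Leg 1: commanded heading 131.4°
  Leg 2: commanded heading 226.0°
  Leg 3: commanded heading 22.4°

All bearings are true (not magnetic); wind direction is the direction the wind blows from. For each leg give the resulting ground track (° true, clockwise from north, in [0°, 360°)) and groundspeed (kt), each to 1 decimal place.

Leg 1: heading 131.4°; drift -2.7° → track 128.7°, groundspeed 255.3 kt
Leg 2: heading 226.0°; drift -2.4° → track 223.6°, groundspeed 231.5 kt
Leg 3: heading 22.4°; drift +3.2° → track 25.6°, groundspeed 252.7 kt

Leg 1: track=128.7°, groundspeed=255.3 kt
Leg 2: track=223.6°, groundspeed=231.5 kt
Leg 3: track=25.6°, groundspeed=252.7 kt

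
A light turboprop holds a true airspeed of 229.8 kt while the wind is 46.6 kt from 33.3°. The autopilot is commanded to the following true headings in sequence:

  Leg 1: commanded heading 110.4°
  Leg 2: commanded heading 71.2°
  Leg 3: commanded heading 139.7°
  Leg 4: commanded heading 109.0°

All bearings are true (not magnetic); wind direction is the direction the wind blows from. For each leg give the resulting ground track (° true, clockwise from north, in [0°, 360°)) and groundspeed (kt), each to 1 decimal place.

Leg 1: heading 110.4°; drift +11.7° → track 122.1°, groundspeed 224.0 kt
Leg 2: heading 71.2°; drift +8.4° → track 79.6°, groundspeed 195.1 kt
Leg 3: heading 139.7°; drift +10.4° → track 150.1°, groundspeed 247.0 kt
Leg 4: heading 109.0°; drift +11.7° → track 120.7°, groundspeed 222.9 kt

Leg 1: track=122.1°, groundspeed=224.0 kt
Leg 2: track=79.6°, groundspeed=195.1 kt
Leg 3: track=150.1°, groundspeed=247.0 kt
Leg 4: track=120.7°, groundspeed=222.9 kt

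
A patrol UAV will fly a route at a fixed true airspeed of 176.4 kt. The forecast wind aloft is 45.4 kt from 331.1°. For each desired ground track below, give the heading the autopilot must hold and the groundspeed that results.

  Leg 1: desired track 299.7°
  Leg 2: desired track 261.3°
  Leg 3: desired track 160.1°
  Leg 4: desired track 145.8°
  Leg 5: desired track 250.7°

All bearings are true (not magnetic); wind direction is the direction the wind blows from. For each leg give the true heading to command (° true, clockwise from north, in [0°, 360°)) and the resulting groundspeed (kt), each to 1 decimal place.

Leg 1: desired track 299.7°; wind correction +7.7° → command heading 307.4°, groundspeed 136.1 kt
Leg 2: desired track 261.3°; wind correction +14.0° → command heading 275.3°, groundspeed 155.5 kt
Leg 3: desired track 160.1°; wind correction +2.3° → command heading 162.4°, groundspeed 221.1 kt
Leg 4: desired track 145.8°; wind correction -1.4° → command heading 144.4°, groundspeed 221.6 kt
Leg 5: desired track 250.7°; wind correction +14.7° → command heading 265.4°, groundspeed 163.1 kt

Leg 1: heading=307.4°, groundspeed=136.1 kt
Leg 2: heading=275.3°, groundspeed=155.5 kt
Leg 3: heading=162.4°, groundspeed=221.1 kt
Leg 4: heading=144.4°, groundspeed=221.6 kt
Leg 5: heading=265.4°, groundspeed=163.1 kt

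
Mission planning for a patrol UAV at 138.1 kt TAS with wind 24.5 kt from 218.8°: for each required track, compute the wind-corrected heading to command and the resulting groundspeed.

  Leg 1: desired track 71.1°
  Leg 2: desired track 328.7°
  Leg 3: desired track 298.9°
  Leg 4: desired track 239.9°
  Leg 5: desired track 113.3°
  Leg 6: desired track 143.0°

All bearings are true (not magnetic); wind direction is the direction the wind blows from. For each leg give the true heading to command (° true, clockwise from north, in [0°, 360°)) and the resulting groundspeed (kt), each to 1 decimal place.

Leg 1: heading=76.5°, groundspeed=158.2 kt
Leg 2: heading=319.1°, groundspeed=144.5 kt
Leg 3: heading=288.8°, groundspeed=131.8 kt
Leg 4: heading=236.2°, groundspeed=115.0 kt
Leg 5: heading=123.1°, groundspeed=142.6 kt
Leg 6: heading=152.9°, groundspeed=130.0 kt

Leg 1: desired track 71.1°; wind correction +5.4° → command heading 76.5°, groundspeed 158.2 kt
Leg 2: desired track 328.7°; wind correction -9.6° → command heading 319.1°, groundspeed 144.5 kt
Leg 3: desired track 298.9°; wind correction -10.1° → command heading 288.8°, groundspeed 131.8 kt
Leg 4: desired track 239.9°; wind correction -3.7° → command heading 236.2°, groundspeed 115.0 kt
Leg 5: desired track 113.3°; wind correction +9.8° → command heading 123.1°, groundspeed 142.6 kt
Leg 6: desired track 143.0°; wind correction +9.9° → command heading 152.9°, groundspeed 130.0 kt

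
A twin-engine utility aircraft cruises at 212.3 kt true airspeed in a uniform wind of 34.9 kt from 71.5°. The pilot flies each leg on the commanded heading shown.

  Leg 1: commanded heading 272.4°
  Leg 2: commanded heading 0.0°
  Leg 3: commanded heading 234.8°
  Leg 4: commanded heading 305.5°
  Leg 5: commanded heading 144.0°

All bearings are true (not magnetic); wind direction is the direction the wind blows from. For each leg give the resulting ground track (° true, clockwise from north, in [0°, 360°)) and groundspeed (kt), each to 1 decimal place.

Leg 1: heading 272.4°; drift -2.9° → track 269.5°, groundspeed 245.2 kt
Leg 2: heading 0.0°; drift -9.3° → track 350.7°, groundspeed 203.9 kt
Leg 3: heading 234.8°; drift +2.3° → track 237.1°, groundspeed 245.9 kt
Leg 4: heading 305.5°; drift -6.9° → track 298.6°, groundspeed 234.5 kt
Leg 5: heading 144.0°; drift +9.4° → track 153.4°, groundspeed 204.5 kt

Leg 1: track=269.5°, groundspeed=245.2 kt
Leg 2: track=350.7°, groundspeed=203.9 kt
Leg 3: track=237.1°, groundspeed=245.9 kt
Leg 4: track=298.6°, groundspeed=234.5 kt
Leg 5: track=153.4°, groundspeed=204.5 kt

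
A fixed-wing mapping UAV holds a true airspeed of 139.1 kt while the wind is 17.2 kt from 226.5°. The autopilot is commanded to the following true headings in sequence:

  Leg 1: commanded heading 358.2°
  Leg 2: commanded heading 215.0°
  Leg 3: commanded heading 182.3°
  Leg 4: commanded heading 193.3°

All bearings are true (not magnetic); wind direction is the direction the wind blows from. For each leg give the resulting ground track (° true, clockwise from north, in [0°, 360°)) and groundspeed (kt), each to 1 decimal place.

Leg 1: heading 358.2°; drift +4.9° → track 3.1°, groundspeed 151.1 kt
Leg 2: heading 215.0°; drift -1.6° → track 213.4°, groundspeed 122.3 kt
Leg 3: heading 182.3°; drift -5.4° → track 176.9°, groundspeed 127.3 kt
Leg 4: heading 193.3°; drift -4.3° → track 189.0°, groundspeed 125.1 kt

Leg 1: track=3.1°, groundspeed=151.1 kt
Leg 2: track=213.4°, groundspeed=122.3 kt
Leg 3: track=176.9°, groundspeed=127.3 kt
Leg 4: track=189.0°, groundspeed=125.1 kt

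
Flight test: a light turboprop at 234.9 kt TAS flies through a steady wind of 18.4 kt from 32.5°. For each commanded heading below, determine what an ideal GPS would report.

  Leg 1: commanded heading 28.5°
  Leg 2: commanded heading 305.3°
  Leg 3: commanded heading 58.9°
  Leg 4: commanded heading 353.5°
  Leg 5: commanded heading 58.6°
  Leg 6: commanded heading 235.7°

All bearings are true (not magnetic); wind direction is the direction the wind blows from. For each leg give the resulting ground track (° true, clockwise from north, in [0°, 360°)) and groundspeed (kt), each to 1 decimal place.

Leg 1: heading 28.5°; drift -0.3° → track 28.2°, groundspeed 216.5 kt
Leg 2: heading 305.3°; drift -4.5° → track 300.8°, groundspeed 234.7 kt
Leg 3: heading 58.9°; drift +2.1° → track 61.0°, groundspeed 218.6 kt
Leg 4: heading 353.5°; drift -3.0° → track 350.5°, groundspeed 220.9 kt
Leg 5: heading 58.6°; drift +2.1° → track 60.7°, groundspeed 218.5 kt
Leg 6: heading 235.7°; drift -1.6° → track 234.1°, groundspeed 251.9 kt

Leg 1: track=28.2°, groundspeed=216.5 kt
Leg 2: track=300.8°, groundspeed=234.7 kt
Leg 3: track=61.0°, groundspeed=218.6 kt
Leg 4: track=350.5°, groundspeed=220.9 kt
Leg 5: track=60.7°, groundspeed=218.5 kt
Leg 6: track=234.1°, groundspeed=251.9 kt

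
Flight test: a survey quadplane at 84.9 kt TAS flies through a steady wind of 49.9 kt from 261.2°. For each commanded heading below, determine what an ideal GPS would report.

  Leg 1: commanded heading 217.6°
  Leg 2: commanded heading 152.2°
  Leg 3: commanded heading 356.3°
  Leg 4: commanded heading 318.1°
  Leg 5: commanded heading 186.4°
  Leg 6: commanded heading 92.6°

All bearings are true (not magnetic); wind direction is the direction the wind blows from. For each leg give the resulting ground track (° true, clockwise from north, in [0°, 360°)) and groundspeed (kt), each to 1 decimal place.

Leg 1: track=182.4°, groundspeed=59.7 kt
Leg 2: track=127.2°, groundspeed=111.6 kt
Leg 3: track=25.4°, groundspeed=102.2 kt
Leg 4: track=354.0°, groundspeed=71.2 kt
Leg 5: track=152.6°, groundspeed=86.5 kt
Leg 6: track=88.4°, groundspeed=134.2 kt

Leg 1: heading 217.6°; drift -35.2° → track 182.4°, groundspeed 59.7 kt
Leg 2: heading 152.2°; drift -25.0° → track 127.2°, groundspeed 111.6 kt
Leg 3: heading 356.3°; drift +29.1° → track 25.4°, groundspeed 102.2 kt
Leg 4: heading 318.1°; drift +35.9° → track 354.0°, groundspeed 71.2 kt
Leg 5: heading 186.4°; drift -33.8° → track 152.6°, groundspeed 86.5 kt
Leg 6: heading 92.6°; drift -4.2° → track 88.4°, groundspeed 134.2 kt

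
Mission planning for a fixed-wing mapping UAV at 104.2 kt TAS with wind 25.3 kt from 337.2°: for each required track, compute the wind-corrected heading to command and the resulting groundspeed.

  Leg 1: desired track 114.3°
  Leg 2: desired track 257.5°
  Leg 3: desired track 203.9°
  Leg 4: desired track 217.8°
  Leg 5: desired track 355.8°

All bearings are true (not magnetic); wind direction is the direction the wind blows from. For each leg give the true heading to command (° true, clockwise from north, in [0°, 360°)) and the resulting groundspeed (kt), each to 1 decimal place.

Leg 1: heading=104.8°, groundspeed=121.3 kt
Leg 2: heading=271.3°, groundspeed=96.7 kt
Leg 3: heading=214.1°, groundspeed=119.9 kt
Leg 4: heading=230.0°, groundspeed=114.3 kt
Leg 5: heading=351.4°, groundspeed=79.9 kt

Leg 1: desired track 114.3°; wind correction -9.5° → command heading 104.8°, groundspeed 121.3 kt
Leg 2: desired track 257.5°; wind correction +13.8° → command heading 271.3°, groundspeed 96.7 kt
Leg 3: desired track 203.9°; wind correction +10.2° → command heading 214.1°, groundspeed 119.9 kt
Leg 4: desired track 217.8°; wind correction +12.2° → command heading 230.0°, groundspeed 114.3 kt
Leg 5: desired track 355.8°; wind correction -4.4° → command heading 351.4°, groundspeed 79.9 kt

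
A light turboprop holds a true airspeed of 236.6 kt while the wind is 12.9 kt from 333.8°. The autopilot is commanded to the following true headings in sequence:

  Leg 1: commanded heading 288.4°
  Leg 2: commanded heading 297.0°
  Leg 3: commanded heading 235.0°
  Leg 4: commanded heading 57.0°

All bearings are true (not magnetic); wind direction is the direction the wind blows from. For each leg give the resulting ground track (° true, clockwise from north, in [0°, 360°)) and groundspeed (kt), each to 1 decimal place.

Leg 1: track=286.1°, groundspeed=227.7 kt
Leg 2: track=295.0°, groundspeed=226.4 kt
Leg 3: track=231.9°, groundspeed=238.9 kt
Leg 4: track=60.1°, groundspeed=235.4 kt

Leg 1: heading 288.4°; drift -2.3° → track 286.1°, groundspeed 227.7 kt
Leg 2: heading 297.0°; drift -2.0° → track 295.0°, groundspeed 226.4 kt
Leg 3: heading 235.0°; drift -3.1° → track 231.9°, groundspeed 238.9 kt
Leg 4: heading 57.0°; drift +3.1° → track 60.1°, groundspeed 235.4 kt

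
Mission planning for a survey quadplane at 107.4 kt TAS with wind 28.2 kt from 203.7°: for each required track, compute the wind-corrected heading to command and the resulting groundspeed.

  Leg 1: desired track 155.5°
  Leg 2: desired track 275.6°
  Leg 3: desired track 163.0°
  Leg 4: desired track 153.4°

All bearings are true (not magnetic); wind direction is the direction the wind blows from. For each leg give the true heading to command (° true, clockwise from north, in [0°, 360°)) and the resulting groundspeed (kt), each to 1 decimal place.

Leg 1: desired track 155.5°; wind correction +11.3° → command heading 166.8°, groundspeed 86.5 kt
Leg 2: desired track 275.6°; wind correction -14.5° → command heading 261.1°, groundspeed 95.2 kt
Leg 3: desired track 163.0°; wind correction +9.9° → command heading 172.9°, groundspeed 84.4 kt
Leg 4: desired track 153.4°; wind correction +11.7° → command heading 165.1°, groundspeed 87.2 kt

Leg 1: heading=166.8°, groundspeed=86.5 kt
Leg 2: heading=261.1°, groundspeed=95.2 kt
Leg 3: heading=172.9°, groundspeed=84.4 kt
Leg 4: heading=165.1°, groundspeed=87.2 kt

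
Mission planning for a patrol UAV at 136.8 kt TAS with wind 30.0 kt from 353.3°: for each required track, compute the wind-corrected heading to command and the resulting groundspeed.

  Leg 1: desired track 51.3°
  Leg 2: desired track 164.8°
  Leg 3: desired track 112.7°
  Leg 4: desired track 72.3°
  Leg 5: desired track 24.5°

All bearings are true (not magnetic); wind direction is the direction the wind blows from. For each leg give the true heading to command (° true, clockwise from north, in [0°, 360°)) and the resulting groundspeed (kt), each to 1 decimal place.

Leg 1: desired track 51.3°; wind correction -10.7° → command heading 40.6°, groundspeed 118.5 kt
Leg 2: desired track 164.8°; wind correction -1.9° → command heading 162.9°, groundspeed 166.4 kt
Leg 3: desired track 112.7°; wind correction -11.0° → command heading 101.7°, groundspeed 149.0 kt
Leg 4: desired track 72.3°; wind correction -12.4° → command heading 59.9°, groundspeed 127.9 kt
Leg 5: desired track 24.5°; wind correction -6.5° → command heading 18.0°, groundspeed 110.3 kt

Leg 1: heading=40.6°, groundspeed=118.5 kt
Leg 2: heading=162.9°, groundspeed=166.4 kt
Leg 3: heading=101.7°, groundspeed=149.0 kt
Leg 4: heading=59.9°, groundspeed=127.9 kt
Leg 5: heading=18.0°, groundspeed=110.3 kt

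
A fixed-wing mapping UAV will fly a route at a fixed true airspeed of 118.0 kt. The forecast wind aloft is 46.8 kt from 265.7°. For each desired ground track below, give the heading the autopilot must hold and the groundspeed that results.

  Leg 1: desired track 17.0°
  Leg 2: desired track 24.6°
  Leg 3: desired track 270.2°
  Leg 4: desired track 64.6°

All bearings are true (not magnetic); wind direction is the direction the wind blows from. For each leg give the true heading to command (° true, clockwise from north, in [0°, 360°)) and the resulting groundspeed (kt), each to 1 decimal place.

Leg 1: heading=355.3°, groundspeed=126.6 kt
Leg 2: heading=4.3°, groundspeed=133.3 kt
Leg 3: heading=268.4°, groundspeed=71.3 kt
Leg 4: heading=56.4°, groundspeed=160.5 kt

Leg 1: desired track 17.0°; wind correction -21.7° → command heading 355.3°, groundspeed 126.6 kt
Leg 2: desired track 24.6°; wind correction -20.3° → command heading 4.3°, groundspeed 133.3 kt
Leg 3: desired track 270.2°; wind correction -1.8° → command heading 268.4°, groundspeed 71.3 kt
Leg 4: desired track 64.6°; wind correction -8.2° → command heading 56.4°, groundspeed 160.5 kt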